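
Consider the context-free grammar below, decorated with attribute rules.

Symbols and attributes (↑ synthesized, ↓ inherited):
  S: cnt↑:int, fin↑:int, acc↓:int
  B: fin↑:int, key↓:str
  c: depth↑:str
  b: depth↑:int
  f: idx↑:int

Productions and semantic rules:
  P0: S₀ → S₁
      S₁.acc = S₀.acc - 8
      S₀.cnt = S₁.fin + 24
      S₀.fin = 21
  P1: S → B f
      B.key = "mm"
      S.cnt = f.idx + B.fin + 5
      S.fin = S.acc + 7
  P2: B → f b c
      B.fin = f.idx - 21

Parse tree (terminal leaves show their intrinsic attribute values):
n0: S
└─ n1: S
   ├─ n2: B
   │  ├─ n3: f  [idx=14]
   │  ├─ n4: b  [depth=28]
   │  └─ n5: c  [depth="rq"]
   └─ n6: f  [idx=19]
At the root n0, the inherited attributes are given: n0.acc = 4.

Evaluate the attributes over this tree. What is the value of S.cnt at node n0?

27

1. n0.acc = 4  [given at root]
2. n1.acc = -4  [S₀.acc - 8]
3. n2.key = "mm"  ["mm"]
4. n3.idx = 14  [terminal]
5. n4.depth = 28  [terminal]
6. n5.depth = "rq"  [terminal]
7. n2.fin = -7  [f.idx - 21]
8. n6.idx = 19  [terminal]
9. n1.cnt = 17  [f.idx + B.fin + 5]
10. n1.fin = 3  [S.acc + 7]
11. n0.cnt = 27  [S₁.fin + 24]
12. n0.fin = 21  [21]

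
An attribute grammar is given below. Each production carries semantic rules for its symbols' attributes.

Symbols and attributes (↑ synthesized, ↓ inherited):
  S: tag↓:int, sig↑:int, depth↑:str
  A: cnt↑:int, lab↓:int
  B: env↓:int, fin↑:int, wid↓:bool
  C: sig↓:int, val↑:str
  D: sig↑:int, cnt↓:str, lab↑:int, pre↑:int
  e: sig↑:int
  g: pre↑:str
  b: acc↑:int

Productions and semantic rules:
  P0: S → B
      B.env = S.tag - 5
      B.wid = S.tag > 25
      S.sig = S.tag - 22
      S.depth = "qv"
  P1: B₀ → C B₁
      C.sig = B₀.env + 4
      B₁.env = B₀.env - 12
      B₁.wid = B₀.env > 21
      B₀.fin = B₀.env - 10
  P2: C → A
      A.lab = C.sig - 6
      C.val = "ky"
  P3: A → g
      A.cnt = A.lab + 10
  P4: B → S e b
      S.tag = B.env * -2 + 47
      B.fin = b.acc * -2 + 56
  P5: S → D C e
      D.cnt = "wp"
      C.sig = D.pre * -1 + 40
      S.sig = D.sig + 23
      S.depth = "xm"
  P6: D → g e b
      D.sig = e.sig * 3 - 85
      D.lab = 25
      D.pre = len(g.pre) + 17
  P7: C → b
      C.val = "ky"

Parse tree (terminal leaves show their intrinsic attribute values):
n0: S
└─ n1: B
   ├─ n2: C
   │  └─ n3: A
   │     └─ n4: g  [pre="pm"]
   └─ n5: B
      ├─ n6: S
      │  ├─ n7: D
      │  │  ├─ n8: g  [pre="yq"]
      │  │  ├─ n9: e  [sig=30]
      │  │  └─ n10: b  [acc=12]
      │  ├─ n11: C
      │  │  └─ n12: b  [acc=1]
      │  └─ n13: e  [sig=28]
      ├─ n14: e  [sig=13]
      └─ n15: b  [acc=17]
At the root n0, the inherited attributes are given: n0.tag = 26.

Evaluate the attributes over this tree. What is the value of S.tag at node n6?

1. n0.tag = 26  [given at root]
2. n1.env = 21  [S.tag - 5]
3. n1.wid = true  [S.tag > 25]
4. n2.sig = 25  [B₀.env + 4]
5. n3.lab = 19  [C.sig - 6]
6. n4.pre = "pm"  [terminal]
7. n3.cnt = 29  [A.lab + 10]
8. n2.val = "ky"  ["ky"]
9. n5.env = 9  [B₀.env - 12]
10. n5.wid = false  [B₀.env > 21]
11. n6.tag = 29  [B.env * -2 + 47]
12. n7.cnt = "wp"  ["wp"]
13. n8.pre = "yq"  [terminal]
14. n9.sig = 30  [terminal]
15. n10.acc = 12  [terminal]
16. n7.sig = 5  [e.sig * 3 - 85]
17. n7.lab = 25  [25]
18. n7.pre = 19  [len(g.pre) + 17]
19. n11.sig = 21  [D.pre * -1 + 40]
20. n12.acc = 1  [terminal]
21. n11.val = "ky"  ["ky"]
22. n13.sig = 28  [terminal]
23. n6.sig = 28  [D.sig + 23]
24. n6.depth = "xm"  ["xm"]
25. n14.sig = 13  [terminal]
26. n15.acc = 17  [terminal]
27. n5.fin = 22  [b.acc * -2 + 56]
28. n1.fin = 11  [B₀.env - 10]
29. n0.sig = 4  [S.tag - 22]
30. n0.depth = "qv"  ["qv"]

29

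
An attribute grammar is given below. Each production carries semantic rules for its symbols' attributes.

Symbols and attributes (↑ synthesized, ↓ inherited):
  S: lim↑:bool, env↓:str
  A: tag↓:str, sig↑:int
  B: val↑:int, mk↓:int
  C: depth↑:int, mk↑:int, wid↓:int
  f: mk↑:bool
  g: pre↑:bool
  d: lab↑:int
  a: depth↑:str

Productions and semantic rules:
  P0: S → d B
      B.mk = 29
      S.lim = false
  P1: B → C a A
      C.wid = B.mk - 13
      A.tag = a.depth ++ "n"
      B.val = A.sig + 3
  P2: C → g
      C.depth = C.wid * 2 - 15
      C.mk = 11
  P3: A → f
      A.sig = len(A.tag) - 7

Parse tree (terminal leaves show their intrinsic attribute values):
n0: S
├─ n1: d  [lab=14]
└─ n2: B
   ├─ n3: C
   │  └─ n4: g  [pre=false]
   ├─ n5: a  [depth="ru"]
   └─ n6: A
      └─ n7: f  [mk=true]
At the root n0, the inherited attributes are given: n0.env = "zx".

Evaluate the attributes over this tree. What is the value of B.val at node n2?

1. n0.env = "zx"  [given at root]
2. n1.lab = 14  [terminal]
3. n2.mk = 29  [29]
4. n3.wid = 16  [B.mk - 13]
5. n4.pre = false  [terminal]
6. n3.depth = 17  [C.wid * 2 - 15]
7. n3.mk = 11  [11]
8. n5.depth = "ru"  [terminal]
9. n6.tag = "run"  [a.depth ++ "n"]
10. n7.mk = true  [terminal]
11. n6.sig = -4  [len(A.tag) - 7]
12. n2.val = -1  [A.sig + 3]
13. n0.lim = false  [false]

-1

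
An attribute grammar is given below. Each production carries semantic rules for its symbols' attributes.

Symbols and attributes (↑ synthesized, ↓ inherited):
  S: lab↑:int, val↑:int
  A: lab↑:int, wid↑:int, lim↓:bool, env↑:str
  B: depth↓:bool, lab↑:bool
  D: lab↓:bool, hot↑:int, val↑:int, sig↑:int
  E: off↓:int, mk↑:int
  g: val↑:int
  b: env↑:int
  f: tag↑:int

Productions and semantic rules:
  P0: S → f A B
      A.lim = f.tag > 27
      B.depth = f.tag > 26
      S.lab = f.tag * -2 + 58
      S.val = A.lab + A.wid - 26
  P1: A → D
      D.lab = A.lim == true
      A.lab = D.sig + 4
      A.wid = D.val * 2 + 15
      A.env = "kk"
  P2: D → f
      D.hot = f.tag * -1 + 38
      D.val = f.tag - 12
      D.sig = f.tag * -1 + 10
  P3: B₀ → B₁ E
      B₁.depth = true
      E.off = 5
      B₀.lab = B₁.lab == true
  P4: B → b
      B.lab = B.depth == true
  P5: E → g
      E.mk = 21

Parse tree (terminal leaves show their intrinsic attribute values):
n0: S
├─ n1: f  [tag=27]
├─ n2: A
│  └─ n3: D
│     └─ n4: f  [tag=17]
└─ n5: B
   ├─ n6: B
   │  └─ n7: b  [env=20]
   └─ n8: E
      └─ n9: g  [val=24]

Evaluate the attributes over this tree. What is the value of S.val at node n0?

-4

1. n1.tag = 27  [terminal]
2. n2.lim = false  [f.tag > 27]
3. n3.lab = false  [A.lim == true]
4. n4.tag = 17  [terminal]
5. n3.hot = 21  [f.tag * -1 + 38]
6. n3.val = 5  [f.tag - 12]
7. n3.sig = -7  [f.tag * -1 + 10]
8. n2.lab = -3  [D.sig + 4]
9. n2.wid = 25  [D.val * 2 + 15]
10. n2.env = "kk"  ["kk"]
11. n5.depth = true  [f.tag > 26]
12. n6.depth = true  [true]
13. n7.env = 20  [terminal]
14. n6.lab = true  [B.depth == true]
15. n8.off = 5  [5]
16. n9.val = 24  [terminal]
17. n8.mk = 21  [21]
18. n5.lab = true  [B₁.lab == true]
19. n0.lab = 4  [f.tag * -2 + 58]
20. n0.val = -4  [A.lab + A.wid - 26]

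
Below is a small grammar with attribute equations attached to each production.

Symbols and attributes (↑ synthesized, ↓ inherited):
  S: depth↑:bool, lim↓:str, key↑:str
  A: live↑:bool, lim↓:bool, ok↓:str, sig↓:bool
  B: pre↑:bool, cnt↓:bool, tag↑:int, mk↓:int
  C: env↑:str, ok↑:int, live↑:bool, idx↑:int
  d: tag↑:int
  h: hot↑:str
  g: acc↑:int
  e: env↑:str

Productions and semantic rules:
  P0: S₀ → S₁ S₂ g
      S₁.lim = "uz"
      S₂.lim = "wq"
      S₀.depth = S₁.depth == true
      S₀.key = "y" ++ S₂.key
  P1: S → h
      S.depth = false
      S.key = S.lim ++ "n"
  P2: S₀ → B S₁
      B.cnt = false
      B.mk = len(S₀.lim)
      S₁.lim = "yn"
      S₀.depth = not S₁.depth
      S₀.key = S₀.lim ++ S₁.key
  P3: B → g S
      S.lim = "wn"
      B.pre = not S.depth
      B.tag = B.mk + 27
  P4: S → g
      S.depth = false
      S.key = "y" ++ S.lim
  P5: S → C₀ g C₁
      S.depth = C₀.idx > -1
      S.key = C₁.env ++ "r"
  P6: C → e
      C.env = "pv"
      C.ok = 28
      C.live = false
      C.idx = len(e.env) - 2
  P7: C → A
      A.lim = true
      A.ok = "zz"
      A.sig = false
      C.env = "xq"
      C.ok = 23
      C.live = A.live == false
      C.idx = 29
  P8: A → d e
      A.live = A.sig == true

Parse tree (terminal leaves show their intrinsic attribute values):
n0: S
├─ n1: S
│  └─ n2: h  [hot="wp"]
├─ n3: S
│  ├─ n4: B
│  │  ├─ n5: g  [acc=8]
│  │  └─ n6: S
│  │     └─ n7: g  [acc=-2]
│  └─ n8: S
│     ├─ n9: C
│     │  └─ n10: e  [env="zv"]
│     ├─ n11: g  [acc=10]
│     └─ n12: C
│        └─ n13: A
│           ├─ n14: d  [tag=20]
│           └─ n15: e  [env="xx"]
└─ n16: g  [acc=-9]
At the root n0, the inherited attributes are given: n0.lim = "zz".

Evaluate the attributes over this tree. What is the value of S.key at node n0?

"ywqxqr"

1. n0.lim = "zz"  [given at root]
2. n1.lim = "uz"  ["uz"]
3. n2.hot = "wp"  [terminal]
4. n1.depth = false  [false]
5. n1.key = "uzn"  [S.lim ++ "n"]
6. n3.lim = "wq"  ["wq"]
7. n4.cnt = false  [false]
8. n4.mk = 2  [len(S₀.lim)]
9. n5.acc = 8  [terminal]
10. n6.lim = "wn"  ["wn"]
11. n7.acc = -2  [terminal]
12. n6.depth = false  [false]
13. n6.key = "ywn"  ["y" ++ S.lim]
14. n4.pre = true  [not S.depth]
15. n4.tag = 29  [B.mk + 27]
16. n8.lim = "yn"  ["yn"]
17. n10.env = "zv"  [terminal]
18. n9.env = "pv"  ["pv"]
19. n9.ok = 28  [28]
20. n9.live = false  [false]
21. n9.idx = 0  [len(e.env) - 2]
22. n11.acc = 10  [terminal]
23. n13.lim = true  [true]
24. n13.ok = "zz"  ["zz"]
25. n13.sig = false  [false]
26. n14.tag = 20  [terminal]
27. n15.env = "xx"  [terminal]
28. n13.live = false  [A.sig == true]
29. n12.env = "xq"  ["xq"]
30. n12.ok = 23  [23]
31. n12.live = true  [A.live == false]
32. n12.idx = 29  [29]
33. n8.depth = true  [C₀.idx > -1]
34. n8.key = "xqr"  [C₁.env ++ "r"]
35. n3.depth = false  [not S₁.depth]
36. n3.key = "wqxqr"  [S₀.lim ++ S₁.key]
37. n16.acc = -9  [terminal]
38. n0.depth = false  [S₁.depth == true]
39. n0.key = "ywqxqr"  ["y" ++ S₂.key]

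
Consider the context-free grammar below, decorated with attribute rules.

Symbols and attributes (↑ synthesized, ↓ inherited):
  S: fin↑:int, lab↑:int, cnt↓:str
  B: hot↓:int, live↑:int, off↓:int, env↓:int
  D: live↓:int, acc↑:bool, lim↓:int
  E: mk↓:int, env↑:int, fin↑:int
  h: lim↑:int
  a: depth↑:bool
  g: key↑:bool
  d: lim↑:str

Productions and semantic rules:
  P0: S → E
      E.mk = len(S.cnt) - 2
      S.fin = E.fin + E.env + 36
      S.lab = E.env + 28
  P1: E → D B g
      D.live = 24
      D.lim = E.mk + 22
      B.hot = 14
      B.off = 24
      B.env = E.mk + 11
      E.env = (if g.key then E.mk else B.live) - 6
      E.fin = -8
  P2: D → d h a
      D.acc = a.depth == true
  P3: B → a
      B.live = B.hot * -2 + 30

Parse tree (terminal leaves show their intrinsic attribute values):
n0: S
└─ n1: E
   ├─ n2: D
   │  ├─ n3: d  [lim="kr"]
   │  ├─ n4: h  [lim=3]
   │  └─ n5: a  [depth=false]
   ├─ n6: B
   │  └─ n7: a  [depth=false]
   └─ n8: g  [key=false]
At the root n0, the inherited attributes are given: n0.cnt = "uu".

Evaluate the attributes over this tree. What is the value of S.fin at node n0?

24

1. n0.cnt = "uu"  [given at root]
2. n1.mk = 0  [len(S.cnt) - 2]
3. n2.live = 24  [24]
4. n2.lim = 22  [E.mk + 22]
5. n3.lim = "kr"  [terminal]
6. n4.lim = 3  [terminal]
7. n5.depth = false  [terminal]
8. n2.acc = false  [a.depth == true]
9. n6.hot = 14  [14]
10. n6.off = 24  [24]
11. n6.env = 11  [E.mk + 11]
12. n7.depth = false  [terminal]
13. n6.live = 2  [B.hot * -2 + 30]
14. n8.key = false  [terminal]
15. n1.env = -4  [(if g.key then E.mk else B.live) - 6]
16. n1.fin = -8  [-8]
17. n0.fin = 24  [E.fin + E.env + 36]
18. n0.lab = 24  [E.env + 28]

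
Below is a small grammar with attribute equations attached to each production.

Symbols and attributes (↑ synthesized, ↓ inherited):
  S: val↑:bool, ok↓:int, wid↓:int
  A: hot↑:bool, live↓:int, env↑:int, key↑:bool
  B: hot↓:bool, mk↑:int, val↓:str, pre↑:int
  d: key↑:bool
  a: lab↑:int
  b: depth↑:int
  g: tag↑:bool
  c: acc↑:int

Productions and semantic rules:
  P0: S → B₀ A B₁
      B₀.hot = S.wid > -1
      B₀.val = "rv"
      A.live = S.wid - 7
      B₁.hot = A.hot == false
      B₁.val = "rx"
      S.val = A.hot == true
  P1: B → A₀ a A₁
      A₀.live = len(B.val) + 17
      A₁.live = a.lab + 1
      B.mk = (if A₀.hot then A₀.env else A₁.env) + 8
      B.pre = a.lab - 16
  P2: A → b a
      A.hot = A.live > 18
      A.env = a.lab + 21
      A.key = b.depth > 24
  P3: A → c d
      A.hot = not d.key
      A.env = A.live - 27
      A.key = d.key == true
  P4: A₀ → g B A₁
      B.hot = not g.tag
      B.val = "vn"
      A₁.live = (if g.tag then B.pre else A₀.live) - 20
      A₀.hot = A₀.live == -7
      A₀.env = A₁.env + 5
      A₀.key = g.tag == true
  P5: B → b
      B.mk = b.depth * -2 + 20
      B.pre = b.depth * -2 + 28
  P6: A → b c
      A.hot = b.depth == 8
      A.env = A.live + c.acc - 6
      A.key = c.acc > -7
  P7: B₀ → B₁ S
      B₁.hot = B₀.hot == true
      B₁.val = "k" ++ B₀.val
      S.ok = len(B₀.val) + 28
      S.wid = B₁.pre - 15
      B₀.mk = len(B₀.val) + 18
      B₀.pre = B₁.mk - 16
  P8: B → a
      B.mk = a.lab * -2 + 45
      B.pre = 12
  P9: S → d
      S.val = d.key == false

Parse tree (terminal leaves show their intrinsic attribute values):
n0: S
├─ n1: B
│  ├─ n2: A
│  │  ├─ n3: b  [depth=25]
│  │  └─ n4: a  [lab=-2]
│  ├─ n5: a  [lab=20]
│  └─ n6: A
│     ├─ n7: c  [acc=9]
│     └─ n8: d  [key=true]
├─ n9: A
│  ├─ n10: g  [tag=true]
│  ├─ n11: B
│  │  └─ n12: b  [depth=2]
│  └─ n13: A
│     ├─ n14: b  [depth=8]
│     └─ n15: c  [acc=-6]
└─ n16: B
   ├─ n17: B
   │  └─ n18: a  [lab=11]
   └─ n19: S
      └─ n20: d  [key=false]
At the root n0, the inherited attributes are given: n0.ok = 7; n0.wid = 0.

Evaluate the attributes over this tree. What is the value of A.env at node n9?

-3

1. n0.ok = 7  [given at root]
2. n0.wid = 0  [given at root]
3. n1.hot = true  [S.wid > -1]
4. n1.val = "rv"  ["rv"]
5. n2.live = 19  [len(B.val) + 17]
6. n3.depth = 25  [terminal]
7. n4.lab = -2  [terminal]
8. n2.hot = true  [A.live > 18]
9. n2.env = 19  [a.lab + 21]
10. n2.key = true  [b.depth > 24]
11. n5.lab = 20  [terminal]
12. n6.live = 21  [a.lab + 1]
13. n7.acc = 9  [terminal]
14. n8.key = true  [terminal]
15. n6.hot = false  [not d.key]
16. n6.env = -6  [A.live - 27]
17. n6.key = true  [d.key == true]
18. n1.mk = 27  [(if A₀.hot then A₀.env else A₁.env) + 8]
19. n1.pre = 4  [a.lab - 16]
20. n9.live = -7  [S.wid - 7]
21. n10.tag = true  [terminal]
22. n11.hot = false  [not g.tag]
23. n11.val = "vn"  ["vn"]
24. n12.depth = 2  [terminal]
25. n11.mk = 16  [b.depth * -2 + 20]
26. n11.pre = 24  [b.depth * -2 + 28]
27. n13.live = 4  [(if g.tag then B.pre else A₀.live) - 20]
28. n14.depth = 8  [terminal]
29. n15.acc = -6  [terminal]
30. n13.hot = true  [b.depth == 8]
31. n13.env = -8  [A.live + c.acc - 6]
32. n13.key = true  [c.acc > -7]
33. n9.hot = true  [A₀.live == -7]
34. n9.env = -3  [A₁.env + 5]
35. n9.key = true  [g.tag == true]
36. n16.hot = false  [A.hot == false]
37. n16.val = "rx"  ["rx"]
38. n17.hot = false  [B₀.hot == true]
39. n17.val = "krx"  ["k" ++ B₀.val]
40. n18.lab = 11  [terminal]
41. n17.mk = 23  [a.lab * -2 + 45]
42. n17.pre = 12  [12]
43. n19.ok = 30  [len(B₀.val) + 28]
44. n19.wid = -3  [B₁.pre - 15]
45. n20.key = false  [terminal]
46. n19.val = true  [d.key == false]
47. n16.mk = 20  [len(B₀.val) + 18]
48. n16.pre = 7  [B₁.mk - 16]
49. n0.val = true  [A.hot == true]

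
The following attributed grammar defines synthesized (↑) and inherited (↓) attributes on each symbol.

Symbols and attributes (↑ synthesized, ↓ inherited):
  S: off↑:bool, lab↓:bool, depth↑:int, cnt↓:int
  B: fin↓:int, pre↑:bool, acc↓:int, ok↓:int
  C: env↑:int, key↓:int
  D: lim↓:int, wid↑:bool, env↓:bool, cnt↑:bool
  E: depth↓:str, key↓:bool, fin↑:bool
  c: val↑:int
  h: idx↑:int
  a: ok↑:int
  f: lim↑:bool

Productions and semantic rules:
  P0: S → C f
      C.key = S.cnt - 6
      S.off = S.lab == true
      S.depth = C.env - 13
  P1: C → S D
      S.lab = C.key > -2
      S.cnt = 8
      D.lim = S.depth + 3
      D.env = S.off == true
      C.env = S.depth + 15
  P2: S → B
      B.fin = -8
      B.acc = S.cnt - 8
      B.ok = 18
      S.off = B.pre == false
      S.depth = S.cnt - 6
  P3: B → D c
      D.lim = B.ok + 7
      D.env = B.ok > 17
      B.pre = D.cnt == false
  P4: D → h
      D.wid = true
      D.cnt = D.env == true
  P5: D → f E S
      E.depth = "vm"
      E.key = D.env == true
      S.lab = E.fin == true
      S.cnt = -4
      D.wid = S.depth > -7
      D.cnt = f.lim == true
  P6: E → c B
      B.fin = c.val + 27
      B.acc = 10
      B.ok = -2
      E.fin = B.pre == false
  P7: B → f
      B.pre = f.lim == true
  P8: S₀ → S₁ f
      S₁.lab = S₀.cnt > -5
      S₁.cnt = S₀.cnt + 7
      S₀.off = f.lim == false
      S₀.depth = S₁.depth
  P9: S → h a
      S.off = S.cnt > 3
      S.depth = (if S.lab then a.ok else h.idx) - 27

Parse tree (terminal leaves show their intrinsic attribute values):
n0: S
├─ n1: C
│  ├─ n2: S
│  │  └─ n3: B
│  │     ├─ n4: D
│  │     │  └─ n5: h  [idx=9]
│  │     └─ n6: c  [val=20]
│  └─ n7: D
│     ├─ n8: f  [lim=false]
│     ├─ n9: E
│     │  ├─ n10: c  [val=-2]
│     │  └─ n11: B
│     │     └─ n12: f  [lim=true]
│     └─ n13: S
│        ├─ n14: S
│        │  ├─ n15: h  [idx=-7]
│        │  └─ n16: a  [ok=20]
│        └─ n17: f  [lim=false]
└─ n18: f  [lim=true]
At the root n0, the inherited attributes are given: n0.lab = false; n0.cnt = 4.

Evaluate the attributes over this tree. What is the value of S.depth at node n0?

4

1. n0.lab = false  [given at root]
2. n0.cnt = 4  [given at root]
3. n1.key = -2  [S.cnt - 6]
4. n2.lab = false  [C.key > -2]
5. n2.cnt = 8  [8]
6. n3.fin = -8  [-8]
7. n3.acc = 0  [S.cnt - 8]
8. n3.ok = 18  [18]
9. n4.lim = 25  [B.ok + 7]
10. n4.env = true  [B.ok > 17]
11. n5.idx = 9  [terminal]
12. n4.wid = true  [true]
13. n4.cnt = true  [D.env == true]
14. n6.val = 20  [terminal]
15. n3.pre = false  [D.cnt == false]
16. n2.off = true  [B.pre == false]
17. n2.depth = 2  [S.cnt - 6]
18. n7.lim = 5  [S.depth + 3]
19. n7.env = true  [S.off == true]
20. n8.lim = false  [terminal]
21. n9.depth = "vm"  ["vm"]
22. n9.key = true  [D.env == true]
23. n10.val = -2  [terminal]
24. n11.fin = 25  [c.val + 27]
25. n11.acc = 10  [10]
26. n11.ok = -2  [-2]
27. n12.lim = true  [terminal]
28. n11.pre = true  [f.lim == true]
29. n9.fin = false  [B.pre == false]
30. n13.lab = false  [E.fin == true]
31. n13.cnt = -4  [-4]
32. n14.lab = true  [S₀.cnt > -5]
33. n14.cnt = 3  [S₀.cnt + 7]
34. n15.idx = -7  [terminal]
35. n16.ok = 20  [terminal]
36. n14.off = false  [S.cnt > 3]
37. n14.depth = -7  [(if S.lab then a.ok else h.idx) - 27]
38. n17.lim = false  [terminal]
39. n13.off = true  [f.lim == false]
40. n13.depth = -7  [S₁.depth]
41. n7.wid = false  [S.depth > -7]
42. n7.cnt = false  [f.lim == true]
43. n1.env = 17  [S.depth + 15]
44. n18.lim = true  [terminal]
45. n0.off = false  [S.lab == true]
46. n0.depth = 4  [C.env - 13]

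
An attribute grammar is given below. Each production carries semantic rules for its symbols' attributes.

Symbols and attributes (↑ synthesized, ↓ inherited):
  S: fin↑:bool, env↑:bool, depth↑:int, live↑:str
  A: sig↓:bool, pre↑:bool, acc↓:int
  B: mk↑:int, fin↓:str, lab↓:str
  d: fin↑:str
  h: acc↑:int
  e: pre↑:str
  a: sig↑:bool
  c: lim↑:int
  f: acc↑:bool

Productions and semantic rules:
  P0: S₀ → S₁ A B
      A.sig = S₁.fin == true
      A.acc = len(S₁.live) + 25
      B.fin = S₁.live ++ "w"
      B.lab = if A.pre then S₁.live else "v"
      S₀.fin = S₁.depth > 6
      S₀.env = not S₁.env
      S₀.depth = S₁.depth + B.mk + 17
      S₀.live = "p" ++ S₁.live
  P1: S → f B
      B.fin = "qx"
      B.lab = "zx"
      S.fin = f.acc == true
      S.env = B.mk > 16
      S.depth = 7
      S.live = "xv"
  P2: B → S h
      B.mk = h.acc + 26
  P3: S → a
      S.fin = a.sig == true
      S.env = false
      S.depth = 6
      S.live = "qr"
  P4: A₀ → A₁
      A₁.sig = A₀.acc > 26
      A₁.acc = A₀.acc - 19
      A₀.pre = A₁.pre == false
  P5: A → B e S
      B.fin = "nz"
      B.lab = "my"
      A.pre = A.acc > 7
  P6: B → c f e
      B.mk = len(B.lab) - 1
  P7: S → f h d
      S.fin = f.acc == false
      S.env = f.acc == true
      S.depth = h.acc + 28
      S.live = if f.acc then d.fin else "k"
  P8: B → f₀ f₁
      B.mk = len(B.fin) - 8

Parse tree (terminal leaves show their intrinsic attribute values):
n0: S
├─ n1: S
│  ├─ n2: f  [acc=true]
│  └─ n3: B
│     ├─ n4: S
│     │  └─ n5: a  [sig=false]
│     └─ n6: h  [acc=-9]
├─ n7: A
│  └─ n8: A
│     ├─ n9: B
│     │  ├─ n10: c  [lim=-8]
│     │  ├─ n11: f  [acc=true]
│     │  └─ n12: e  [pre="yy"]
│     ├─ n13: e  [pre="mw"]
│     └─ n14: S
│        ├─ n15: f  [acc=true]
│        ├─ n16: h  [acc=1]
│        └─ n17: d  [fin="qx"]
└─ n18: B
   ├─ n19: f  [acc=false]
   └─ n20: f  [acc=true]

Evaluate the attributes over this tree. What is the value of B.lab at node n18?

"v"

1. n2.acc = true  [terminal]
2. n3.fin = "qx"  ["qx"]
3. n3.lab = "zx"  ["zx"]
4. n5.sig = false  [terminal]
5. n4.fin = false  [a.sig == true]
6. n4.env = false  [false]
7. n4.depth = 6  [6]
8. n4.live = "qr"  ["qr"]
9. n6.acc = -9  [terminal]
10. n3.mk = 17  [h.acc + 26]
11. n1.fin = true  [f.acc == true]
12. n1.env = true  [B.mk > 16]
13. n1.depth = 7  [7]
14. n1.live = "xv"  ["xv"]
15. n7.sig = true  [S₁.fin == true]
16. n7.acc = 27  [len(S₁.live) + 25]
17. n8.sig = true  [A₀.acc > 26]
18. n8.acc = 8  [A₀.acc - 19]
19. n9.fin = "nz"  ["nz"]
20. n9.lab = "my"  ["my"]
21. n10.lim = -8  [terminal]
22. n11.acc = true  [terminal]
23. n12.pre = "yy"  [terminal]
24. n9.mk = 1  [len(B.lab) - 1]
25. n13.pre = "mw"  [terminal]
26. n15.acc = true  [terminal]
27. n16.acc = 1  [terminal]
28. n17.fin = "qx"  [terminal]
29. n14.fin = false  [f.acc == false]
30. n14.env = true  [f.acc == true]
31. n14.depth = 29  [h.acc + 28]
32. n14.live = "qx"  [if f.acc then d.fin else "k"]
33. n8.pre = true  [A.acc > 7]
34. n7.pre = false  [A₁.pre == false]
35. n18.fin = "xvw"  [S₁.live ++ "w"]
36. n18.lab = "v"  [if A.pre then S₁.live else "v"]
37. n19.acc = false  [terminal]
38. n20.acc = true  [terminal]
39. n18.mk = -5  [len(B.fin) - 8]
40. n0.fin = true  [S₁.depth > 6]
41. n0.env = false  [not S₁.env]
42. n0.depth = 19  [S₁.depth + B.mk + 17]
43. n0.live = "pxv"  ["p" ++ S₁.live]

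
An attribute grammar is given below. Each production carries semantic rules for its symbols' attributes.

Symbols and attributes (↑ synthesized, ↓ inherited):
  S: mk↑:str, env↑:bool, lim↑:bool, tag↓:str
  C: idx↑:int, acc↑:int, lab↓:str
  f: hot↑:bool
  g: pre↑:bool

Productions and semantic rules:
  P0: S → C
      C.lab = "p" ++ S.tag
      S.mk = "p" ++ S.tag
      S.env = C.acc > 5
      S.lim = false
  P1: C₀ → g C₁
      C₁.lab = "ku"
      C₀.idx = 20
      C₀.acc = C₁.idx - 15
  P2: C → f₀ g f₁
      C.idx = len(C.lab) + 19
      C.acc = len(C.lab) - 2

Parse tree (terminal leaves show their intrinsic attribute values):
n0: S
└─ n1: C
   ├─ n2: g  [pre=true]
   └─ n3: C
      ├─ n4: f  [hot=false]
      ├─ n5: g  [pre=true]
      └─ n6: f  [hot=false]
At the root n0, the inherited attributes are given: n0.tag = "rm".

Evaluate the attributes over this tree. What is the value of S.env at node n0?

1. n0.tag = "rm"  [given at root]
2. n1.lab = "prm"  ["p" ++ S.tag]
3. n2.pre = true  [terminal]
4. n3.lab = "ku"  ["ku"]
5. n4.hot = false  [terminal]
6. n5.pre = true  [terminal]
7. n6.hot = false  [terminal]
8. n3.idx = 21  [len(C.lab) + 19]
9. n3.acc = 0  [len(C.lab) - 2]
10. n1.idx = 20  [20]
11. n1.acc = 6  [C₁.idx - 15]
12. n0.mk = "prm"  ["p" ++ S.tag]
13. n0.env = true  [C.acc > 5]
14. n0.lim = false  [false]

true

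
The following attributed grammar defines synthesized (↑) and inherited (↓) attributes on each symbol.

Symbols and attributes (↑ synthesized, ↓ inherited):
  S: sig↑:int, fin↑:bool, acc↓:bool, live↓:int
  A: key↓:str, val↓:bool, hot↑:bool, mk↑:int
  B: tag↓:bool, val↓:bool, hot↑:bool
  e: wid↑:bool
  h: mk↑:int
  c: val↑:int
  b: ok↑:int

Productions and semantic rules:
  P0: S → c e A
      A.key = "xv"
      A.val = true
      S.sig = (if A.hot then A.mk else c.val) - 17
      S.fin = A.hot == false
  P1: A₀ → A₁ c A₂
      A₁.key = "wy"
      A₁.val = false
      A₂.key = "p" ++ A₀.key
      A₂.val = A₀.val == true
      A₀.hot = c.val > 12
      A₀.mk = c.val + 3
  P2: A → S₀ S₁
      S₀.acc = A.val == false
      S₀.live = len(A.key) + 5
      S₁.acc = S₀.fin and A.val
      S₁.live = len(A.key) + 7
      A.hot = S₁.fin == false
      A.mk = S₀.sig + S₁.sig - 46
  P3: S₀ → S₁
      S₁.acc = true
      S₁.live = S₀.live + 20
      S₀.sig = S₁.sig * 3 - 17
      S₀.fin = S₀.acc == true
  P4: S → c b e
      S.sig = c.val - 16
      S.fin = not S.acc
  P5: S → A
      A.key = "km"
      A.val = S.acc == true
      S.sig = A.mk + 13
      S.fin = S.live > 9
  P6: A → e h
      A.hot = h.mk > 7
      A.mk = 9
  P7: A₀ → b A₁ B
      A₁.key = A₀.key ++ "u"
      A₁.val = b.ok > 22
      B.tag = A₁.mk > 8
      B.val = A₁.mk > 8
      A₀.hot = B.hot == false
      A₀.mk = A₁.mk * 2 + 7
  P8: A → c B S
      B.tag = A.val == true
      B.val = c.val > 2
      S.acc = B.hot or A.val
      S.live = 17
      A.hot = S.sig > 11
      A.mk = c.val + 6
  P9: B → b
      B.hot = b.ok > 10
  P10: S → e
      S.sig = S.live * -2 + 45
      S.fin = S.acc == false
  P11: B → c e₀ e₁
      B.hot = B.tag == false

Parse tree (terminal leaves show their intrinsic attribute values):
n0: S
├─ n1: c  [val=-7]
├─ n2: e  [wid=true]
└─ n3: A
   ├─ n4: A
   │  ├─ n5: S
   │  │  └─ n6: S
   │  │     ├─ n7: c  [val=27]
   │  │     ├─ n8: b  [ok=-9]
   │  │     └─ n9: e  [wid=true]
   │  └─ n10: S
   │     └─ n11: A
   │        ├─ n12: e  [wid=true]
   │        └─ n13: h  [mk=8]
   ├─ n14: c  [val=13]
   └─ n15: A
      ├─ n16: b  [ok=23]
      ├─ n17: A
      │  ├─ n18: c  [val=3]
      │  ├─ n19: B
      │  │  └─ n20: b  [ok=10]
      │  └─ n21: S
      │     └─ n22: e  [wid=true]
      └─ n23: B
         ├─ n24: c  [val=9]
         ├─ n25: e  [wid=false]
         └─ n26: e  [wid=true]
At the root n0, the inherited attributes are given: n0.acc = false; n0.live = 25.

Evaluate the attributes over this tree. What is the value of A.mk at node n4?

-8

1. n0.acc = false  [given at root]
2. n0.live = 25  [given at root]
3. n1.val = -7  [terminal]
4. n2.wid = true  [terminal]
5. n3.key = "xv"  ["xv"]
6. n3.val = true  [true]
7. n4.key = "wy"  ["wy"]
8. n4.val = false  [false]
9. n5.acc = true  [A.val == false]
10. n5.live = 7  [len(A.key) + 5]
11. n6.acc = true  [true]
12. n6.live = 27  [S₀.live + 20]
13. n7.val = 27  [terminal]
14. n8.ok = -9  [terminal]
15. n9.wid = true  [terminal]
16. n6.sig = 11  [c.val - 16]
17. n6.fin = false  [not S.acc]
18. n5.sig = 16  [S₁.sig * 3 - 17]
19. n5.fin = true  [S₀.acc == true]
20. n10.acc = false  [S₀.fin and A.val]
21. n10.live = 9  [len(A.key) + 7]
22. n11.key = "km"  ["km"]
23. n11.val = false  [S.acc == true]
24. n12.wid = true  [terminal]
25. n13.mk = 8  [terminal]
26. n11.hot = true  [h.mk > 7]
27. n11.mk = 9  [9]
28. n10.sig = 22  [A.mk + 13]
29. n10.fin = false  [S.live > 9]
30. n4.hot = true  [S₁.fin == false]
31. n4.mk = -8  [S₀.sig + S₁.sig - 46]
32. n14.val = 13  [terminal]
33. n15.key = "pxv"  ["p" ++ A₀.key]
34. n15.val = true  [A₀.val == true]
35. n16.ok = 23  [terminal]
36. n17.key = "pxvu"  [A₀.key ++ "u"]
37. n17.val = true  [b.ok > 22]
38. n18.val = 3  [terminal]
39. n19.tag = true  [A.val == true]
40. n19.val = true  [c.val > 2]
41. n20.ok = 10  [terminal]
42. n19.hot = false  [b.ok > 10]
43. n21.acc = true  [B.hot or A.val]
44. n21.live = 17  [17]
45. n22.wid = true  [terminal]
46. n21.sig = 11  [S.live * -2 + 45]
47. n21.fin = false  [S.acc == false]
48. n17.hot = false  [S.sig > 11]
49. n17.mk = 9  [c.val + 6]
50. n23.tag = true  [A₁.mk > 8]
51. n23.val = true  [A₁.mk > 8]
52. n24.val = 9  [terminal]
53. n25.wid = false  [terminal]
54. n26.wid = true  [terminal]
55. n23.hot = false  [B.tag == false]
56. n15.hot = true  [B.hot == false]
57. n15.mk = 25  [A₁.mk * 2 + 7]
58. n3.hot = true  [c.val > 12]
59. n3.mk = 16  [c.val + 3]
60. n0.sig = -1  [(if A.hot then A.mk else c.val) - 17]
61. n0.fin = false  [A.hot == false]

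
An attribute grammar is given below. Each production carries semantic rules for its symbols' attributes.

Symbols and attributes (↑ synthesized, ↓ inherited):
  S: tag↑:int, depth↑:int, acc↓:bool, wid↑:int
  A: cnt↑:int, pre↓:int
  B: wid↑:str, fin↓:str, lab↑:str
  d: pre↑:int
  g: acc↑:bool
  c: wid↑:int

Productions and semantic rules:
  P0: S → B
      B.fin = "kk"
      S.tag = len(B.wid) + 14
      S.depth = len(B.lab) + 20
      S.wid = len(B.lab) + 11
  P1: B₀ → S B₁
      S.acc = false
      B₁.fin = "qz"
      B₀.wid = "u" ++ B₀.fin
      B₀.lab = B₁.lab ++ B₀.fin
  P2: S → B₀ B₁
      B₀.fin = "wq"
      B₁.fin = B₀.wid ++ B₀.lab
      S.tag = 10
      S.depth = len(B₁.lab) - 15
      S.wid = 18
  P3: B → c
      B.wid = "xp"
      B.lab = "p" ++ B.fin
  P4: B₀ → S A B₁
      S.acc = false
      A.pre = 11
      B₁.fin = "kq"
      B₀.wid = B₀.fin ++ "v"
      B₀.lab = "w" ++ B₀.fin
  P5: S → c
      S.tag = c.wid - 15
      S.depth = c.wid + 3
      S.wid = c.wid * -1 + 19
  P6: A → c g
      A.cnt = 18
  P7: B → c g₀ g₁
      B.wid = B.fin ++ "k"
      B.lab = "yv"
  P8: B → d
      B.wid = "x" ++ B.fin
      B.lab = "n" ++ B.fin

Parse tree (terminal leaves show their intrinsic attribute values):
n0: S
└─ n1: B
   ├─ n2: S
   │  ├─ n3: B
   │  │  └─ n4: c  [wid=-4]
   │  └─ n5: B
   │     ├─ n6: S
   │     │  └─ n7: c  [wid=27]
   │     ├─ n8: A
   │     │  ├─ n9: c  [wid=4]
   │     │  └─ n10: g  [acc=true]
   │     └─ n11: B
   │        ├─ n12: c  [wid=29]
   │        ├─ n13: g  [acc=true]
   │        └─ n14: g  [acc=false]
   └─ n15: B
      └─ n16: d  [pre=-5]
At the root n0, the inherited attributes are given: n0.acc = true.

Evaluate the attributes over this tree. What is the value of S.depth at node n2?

1. n0.acc = true  [given at root]
2. n1.fin = "kk"  ["kk"]
3. n2.acc = false  [false]
4. n3.fin = "wq"  ["wq"]
5. n4.wid = -4  [terminal]
6. n3.wid = "xp"  ["xp"]
7. n3.lab = "pwq"  ["p" ++ B.fin]
8. n5.fin = "xppwq"  [B₀.wid ++ B₀.lab]
9. n6.acc = false  [false]
10. n7.wid = 27  [terminal]
11. n6.tag = 12  [c.wid - 15]
12. n6.depth = 30  [c.wid + 3]
13. n6.wid = -8  [c.wid * -1 + 19]
14. n8.pre = 11  [11]
15. n9.wid = 4  [terminal]
16. n10.acc = true  [terminal]
17. n8.cnt = 18  [18]
18. n11.fin = "kq"  ["kq"]
19. n12.wid = 29  [terminal]
20. n13.acc = true  [terminal]
21. n14.acc = false  [terminal]
22. n11.wid = "kqk"  [B.fin ++ "k"]
23. n11.lab = "yv"  ["yv"]
24. n5.wid = "xppwqv"  [B₀.fin ++ "v"]
25. n5.lab = "wxppwq"  ["w" ++ B₀.fin]
26. n2.tag = 10  [10]
27. n2.depth = -9  [len(B₁.lab) - 15]
28. n2.wid = 18  [18]
29. n15.fin = "qz"  ["qz"]
30. n16.pre = -5  [terminal]
31. n15.wid = "xqz"  ["x" ++ B.fin]
32. n15.lab = "nqz"  ["n" ++ B.fin]
33. n1.wid = "ukk"  ["u" ++ B₀.fin]
34. n1.lab = "nqzkk"  [B₁.lab ++ B₀.fin]
35. n0.tag = 17  [len(B.wid) + 14]
36. n0.depth = 25  [len(B.lab) + 20]
37. n0.wid = 16  [len(B.lab) + 11]

-9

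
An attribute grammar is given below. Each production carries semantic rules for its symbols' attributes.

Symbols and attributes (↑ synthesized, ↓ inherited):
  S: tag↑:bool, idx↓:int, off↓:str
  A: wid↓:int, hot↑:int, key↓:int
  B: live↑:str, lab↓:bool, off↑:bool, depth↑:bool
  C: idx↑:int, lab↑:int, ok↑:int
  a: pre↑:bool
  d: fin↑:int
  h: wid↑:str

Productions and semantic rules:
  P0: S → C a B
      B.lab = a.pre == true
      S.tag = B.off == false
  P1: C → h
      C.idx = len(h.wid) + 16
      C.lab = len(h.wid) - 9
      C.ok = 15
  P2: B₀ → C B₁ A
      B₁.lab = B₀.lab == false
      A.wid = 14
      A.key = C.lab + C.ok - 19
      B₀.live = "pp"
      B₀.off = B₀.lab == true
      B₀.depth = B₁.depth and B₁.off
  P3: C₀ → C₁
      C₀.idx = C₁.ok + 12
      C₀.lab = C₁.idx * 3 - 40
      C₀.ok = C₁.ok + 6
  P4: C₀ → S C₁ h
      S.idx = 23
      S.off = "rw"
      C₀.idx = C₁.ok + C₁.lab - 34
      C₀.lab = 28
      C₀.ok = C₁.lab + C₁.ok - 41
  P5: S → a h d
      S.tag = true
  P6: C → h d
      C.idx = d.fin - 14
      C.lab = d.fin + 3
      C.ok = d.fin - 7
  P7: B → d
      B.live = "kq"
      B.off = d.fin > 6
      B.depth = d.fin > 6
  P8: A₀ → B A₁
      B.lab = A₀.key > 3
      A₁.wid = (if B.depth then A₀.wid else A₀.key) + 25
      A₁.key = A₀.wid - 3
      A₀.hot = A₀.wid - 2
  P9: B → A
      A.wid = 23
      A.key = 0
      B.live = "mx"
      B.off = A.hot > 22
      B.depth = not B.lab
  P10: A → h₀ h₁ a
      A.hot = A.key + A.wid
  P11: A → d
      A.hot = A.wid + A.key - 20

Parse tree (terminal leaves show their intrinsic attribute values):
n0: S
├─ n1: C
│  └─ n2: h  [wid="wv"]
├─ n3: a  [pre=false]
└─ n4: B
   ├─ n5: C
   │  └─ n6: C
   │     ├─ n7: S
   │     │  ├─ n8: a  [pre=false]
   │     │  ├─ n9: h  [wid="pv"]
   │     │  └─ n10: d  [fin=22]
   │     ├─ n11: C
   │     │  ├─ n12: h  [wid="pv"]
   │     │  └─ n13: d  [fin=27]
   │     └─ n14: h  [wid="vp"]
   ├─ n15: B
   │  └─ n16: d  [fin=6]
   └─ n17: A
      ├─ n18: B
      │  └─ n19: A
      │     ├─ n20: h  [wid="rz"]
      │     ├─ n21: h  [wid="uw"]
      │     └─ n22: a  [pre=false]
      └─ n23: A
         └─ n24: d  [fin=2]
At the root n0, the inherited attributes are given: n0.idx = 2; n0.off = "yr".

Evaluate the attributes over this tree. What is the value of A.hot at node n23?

20

1. n0.idx = 2  [given at root]
2. n0.off = "yr"  [given at root]
3. n2.wid = "wv"  [terminal]
4. n1.idx = 18  [len(h.wid) + 16]
5. n1.lab = -7  [len(h.wid) - 9]
6. n1.ok = 15  [15]
7. n3.pre = false  [terminal]
8. n4.lab = false  [a.pre == true]
9. n7.idx = 23  [23]
10. n7.off = "rw"  ["rw"]
11. n8.pre = false  [terminal]
12. n9.wid = "pv"  [terminal]
13. n10.fin = 22  [terminal]
14. n7.tag = true  [true]
15. n12.wid = "pv"  [terminal]
16. n13.fin = 27  [terminal]
17. n11.idx = 13  [d.fin - 14]
18. n11.lab = 30  [d.fin + 3]
19. n11.ok = 20  [d.fin - 7]
20. n14.wid = "vp"  [terminal]
21. n6.idx = 16  [C₁.ok + C₁.lab - 34]
22. n6.lab = 28  [28]
23. n6.ok = 9  [C₁.lab + C₁.ok - 41]
24. n5.idx = 21  [C₁.ok + 12]
25. n5.lab = 8  [C₁.idx * 3 - 40]
26. n5.ok = 15  [C₁.ok + 6]
27. n15.lab = true  [B₀.lab == false]
28. n16.fin = 6  [terminal]
29. n15.live = "kq"  ["kq"]
30. n15.off = false  [d.fin > 6]
31. n15.depth = false  [d.fin > 6]
32. n17.wid = 14  [14]
33. n17.key = 4  [C.lab + C.ok - 19]
34. n18.lab = true  [A₀.key > 3]
35. n19.wid = 23  [23]
36. n19.key = 0  [0]
37. n20.wid = "rz"  [terminal]
38. n21.wid = "uw"  [terminal]
39. n22.pre = false  [terminal]
40. n19.hot = 23  [A.key + A.wid]
41. n18.live = "mx"  ["mx"]
42. n18.off = true  [A.hot > 22]
43. n18.depth = false  [not B.lab]
44. n23.wid = 29  [(if B.depth then A₀.wid else A₀.key) + 25]
45. n23.key = 11  [A₀.wid - 3]
46. n24.fin = 2  [terminal]
47. n23.hot = 20  [A.wid + A.key - 20]
48. n17.hot = 12  [A₀.wid - 2]
49. n4.live = "pp"  ["pp"]
50. n4.off = false  [B₀.lab == true]
51. n4.depth = false  [B₁.depth and B₁.off]
52. n0.tag = true  [B.off == false]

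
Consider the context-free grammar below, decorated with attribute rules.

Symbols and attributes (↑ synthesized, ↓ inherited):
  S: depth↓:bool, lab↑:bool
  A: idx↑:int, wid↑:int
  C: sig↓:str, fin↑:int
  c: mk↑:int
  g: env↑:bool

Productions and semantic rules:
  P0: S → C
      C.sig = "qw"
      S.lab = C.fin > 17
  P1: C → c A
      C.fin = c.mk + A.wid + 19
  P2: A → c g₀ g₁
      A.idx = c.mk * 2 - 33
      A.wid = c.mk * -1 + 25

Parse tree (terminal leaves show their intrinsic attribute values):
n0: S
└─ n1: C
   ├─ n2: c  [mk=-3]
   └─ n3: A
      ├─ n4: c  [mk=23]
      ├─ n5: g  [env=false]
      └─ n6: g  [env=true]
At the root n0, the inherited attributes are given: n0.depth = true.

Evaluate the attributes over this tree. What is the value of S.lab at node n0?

1. n0.depth = true  [given at root]
2. n1.sig = "qw"  ["qw"]
3. n2.mk = -3  [terminal]
4. n4.mk = 23  [terminal]
5. n5.env = false  [terminal]
6. n6.env = true  [terminal]
7. n3.idx = 13  [c.mk * 2 - 33]
8. n3.wid = 2  [c.mk * -1 + 25]
9. n1.fin = 18  [c.mk + A.wid + 19]
10. n0.lab = true  [C.fin > 17]

true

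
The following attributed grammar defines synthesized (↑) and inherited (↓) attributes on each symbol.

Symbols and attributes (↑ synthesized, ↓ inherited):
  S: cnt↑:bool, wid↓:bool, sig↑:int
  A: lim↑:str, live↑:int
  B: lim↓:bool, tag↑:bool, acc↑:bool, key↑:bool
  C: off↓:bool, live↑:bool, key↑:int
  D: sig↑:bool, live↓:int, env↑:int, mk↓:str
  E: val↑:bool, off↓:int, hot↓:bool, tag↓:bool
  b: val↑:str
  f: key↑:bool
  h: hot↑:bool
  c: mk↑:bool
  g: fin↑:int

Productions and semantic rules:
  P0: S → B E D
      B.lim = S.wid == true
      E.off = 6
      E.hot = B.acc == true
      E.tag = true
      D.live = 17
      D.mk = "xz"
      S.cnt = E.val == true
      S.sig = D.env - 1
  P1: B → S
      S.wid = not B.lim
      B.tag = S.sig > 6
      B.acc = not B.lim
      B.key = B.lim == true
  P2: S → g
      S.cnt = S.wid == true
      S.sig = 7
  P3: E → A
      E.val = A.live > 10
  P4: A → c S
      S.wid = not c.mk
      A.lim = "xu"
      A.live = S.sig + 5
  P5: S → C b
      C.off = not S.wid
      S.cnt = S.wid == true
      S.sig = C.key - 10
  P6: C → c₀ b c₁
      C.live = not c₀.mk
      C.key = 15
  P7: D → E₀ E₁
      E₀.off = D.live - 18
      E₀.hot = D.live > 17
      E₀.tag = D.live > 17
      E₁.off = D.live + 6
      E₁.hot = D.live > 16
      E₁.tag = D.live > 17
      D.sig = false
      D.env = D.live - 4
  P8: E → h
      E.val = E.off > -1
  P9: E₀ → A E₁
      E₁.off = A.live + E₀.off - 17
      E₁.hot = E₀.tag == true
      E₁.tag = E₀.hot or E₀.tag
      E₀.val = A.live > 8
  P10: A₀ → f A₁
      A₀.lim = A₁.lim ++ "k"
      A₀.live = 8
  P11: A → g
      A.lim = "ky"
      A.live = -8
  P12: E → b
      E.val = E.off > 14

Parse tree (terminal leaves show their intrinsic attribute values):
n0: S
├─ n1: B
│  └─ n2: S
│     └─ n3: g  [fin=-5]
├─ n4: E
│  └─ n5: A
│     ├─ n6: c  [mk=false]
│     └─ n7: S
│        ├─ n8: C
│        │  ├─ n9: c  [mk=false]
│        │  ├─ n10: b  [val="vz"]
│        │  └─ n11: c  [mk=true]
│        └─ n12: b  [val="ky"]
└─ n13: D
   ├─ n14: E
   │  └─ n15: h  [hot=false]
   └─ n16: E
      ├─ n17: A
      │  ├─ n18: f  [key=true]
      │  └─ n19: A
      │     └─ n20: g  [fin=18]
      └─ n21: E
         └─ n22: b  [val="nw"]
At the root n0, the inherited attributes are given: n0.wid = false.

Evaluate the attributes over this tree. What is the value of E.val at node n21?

false

1. n0.wid = false  [given at root]
2. n1.lim = false  [S.wid == true]
3. n2.wid = true  [not B.lim]
4. n3.fin = -5  [terminal]
5. n2.cnt = true  [S.wid == true]
6. n2.sig = 7  [7]
7. n1.tag = true  [S.sig > 6]
8. n1.acc = true  [not B.lim]
9. n1.key = false  [B.lim == true]
10. n4.off = 6  [6]
11. n4.hot = true  [B.acc == true]
12. n4.tag = true  [true]
13. n6.mk = false  [terminal]
14. n7.wid = true  [not c.mk]
15. n8.off = false  [not S.wid]
16. n9.mk = false  [terminal]
17. n10.val = "vz"  [terminal]
18. n11.mk = true  [terminal]
19. n8.live = true  [not c₀.mk]
20. n8.key = 15  [15]
21. n12.val = "ky"  [terminal]
22. n7.cnt = true  [S.wid == true]
23. n7.sig = 5  [C.key - 10]
24. n5.lim = "xu"  ["xu"]
25. n5.live = 10  [S.sig + 5]
26. n4.val = false  [A.live > 10]
27. n13.live = 17  [17]
28. n13.mk = "xz"  ["xz"]
29. n14.off = -1  [D.live - 18]
30. n14.hot = false  [D.live > 17]
31. n14.tag = false  [D.live > 17]
32. n15.hot = false  [terminal]
33. n14.val = false  [E.off > -1]
34. n16.off = 23  [D.live + 6]
35. n16.hot = true  [D.live > 16]
36. n16.tag = false  [D.live > 17]
37. n18.key = true  [terminal]
38. n20.fin = 18  [terminal]
39. n19.lim = "ky"  ["ky"]
40. n19.live = -8  [-8]
41. n17.lim = "kyk"  [A₁.lim ++ "k"]
42. n17.live = 8  [8]
43. n21.off = 14  [A.live + E₀.off - 17]
44. n21.hot = false  [E₀.tag == true]
45. n21.tag = true  [E₀.hot or E₀.tag]
46. n22.val = "nw"  [terminal]
47. n21.val = false  [E.off > 14]
48. n16.val = false  [A.live > 8]
49. n13.sig = false  [false]
50. n13.env = 13  [D.live - 4]
51. n0.cnt = false  [E.val == true]
52. n0.sig = 12  [D.env - 1]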